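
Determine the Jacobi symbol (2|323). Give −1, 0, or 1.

-1

Pull out 2: since 323 ≡ 3 (mod 8), (2/323) = -1.
Reached (1/323) = 1. Collecting the sign flips along the way, the symbol is -1.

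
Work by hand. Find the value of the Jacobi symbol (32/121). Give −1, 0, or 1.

1

Pull out 2^5: since 121 ≡ 1 (mod 8), (2/121) = +1, so (2/121)^5 = +1.
Reached (1/121) = 1. Collecting the sign flips along the way, the symbol is +1.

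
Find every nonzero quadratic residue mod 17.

1 2 4 8 9 13 15 16

Square k = 1,…,8 (k and 17−k give the same square):
1²=1, 2²=4, 3²=9, 4²=16, 5²≡8, 6²≡2, 7²≡15, 8²≡13 (mod 17).
So the quadratic residues mod 17 are {1, 2, 4, 8, 9, 13, 15, 16}.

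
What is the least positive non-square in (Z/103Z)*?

(2/103) = +1, so 2 is a residue.
(3/103) = −1, so 3 is the smallest positive non-residue mod 103.

3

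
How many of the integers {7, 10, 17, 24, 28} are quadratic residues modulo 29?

3

(7/29) = +1 → QR.
(10/29) = -1 → non-residue.
(17/29) = -1 → non-residue.
(24/29) = +1 → QR.
(28/29) = +1 → QR.
Total quadratic residues among the 5: 3.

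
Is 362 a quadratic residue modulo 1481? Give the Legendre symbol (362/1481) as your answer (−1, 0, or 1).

1

Pull out 2: since 1481 ≡ 1 (mod 8), (2/1481) = +1.
Reciprocity: 181 ≡ 1 and 1481 ≡ 1 (mod 4), so (181/1481) = +(1481/181).
Reduce top mod 181: now compute (33/181).
Reciprocity: 33 ≡ 1 and 181 ≡ 1 (mod 4), so (33/181) = +(181/33).
Reduce top mod 33: now compute (16/33).
Pull out 2^4: since 33 ≡ 1 (mod 8), (2/33) = +1, so (2/33)^4 = +1.
Reached (1/33) = 1. Collecting the sign flips along the way, the symbol is +1.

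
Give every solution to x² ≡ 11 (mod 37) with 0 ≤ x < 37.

14, 23

37 ≡ 1 (mod 4), so we find a root by search.
Trying successive values, 14² = 196 ≡ 11 (mod 37). The other root is 37 − 14 = 23.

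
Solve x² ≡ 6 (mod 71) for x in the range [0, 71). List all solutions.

Since 71 ≡ 3 (mod 4), a square root of 6 is 6^((71+1)/4) = 6^18 mod 71.
Repeated squaring: 6^2≡36, 6^4≡18, 6^8≡40, 6^16≡38 (mod 71).
6^18 = 6^(16+2) ≡ 19 (mod 71).
Check: 19² = 361 ≡ 6 (mod 71). The two roots are 19 and 52.

19, 52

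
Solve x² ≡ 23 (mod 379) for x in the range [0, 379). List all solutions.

73, 306

Since 379 ≡ 3 (mod 4), a square root of 23 is 23^((379+1)/4) = 23^95 mod 379.
Repeated squaring: 23^2≡150, 23^4≡139, 23^8≡371, 23^16≡64, 23^32≡306, 23^64≡23 (mod 379).
23^95 = 23^(64+16+8+4+2+1) ≡ 306 (mod 379).
Check: 306² = 93636 ≡ 23 (mod 379). The two roots are 73 and 306.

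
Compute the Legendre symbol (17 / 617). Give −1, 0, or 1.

Euler's criterion: (17/617) ≡ 17^308 (mod 617).
17^2 ≡ 289 (mod 617)
17^4 ≡ 226 (mod 617)
17^8 ≡ 482 (mod 617)
17^16 ≡ 332 (mod 617)
17^32 ≡ 398 (mod 617)
17^64 ≡ 452 (mod 617)
17^128 ≡ 77 (mod 617)
17^256 ≡ 376 (mod 617)
17^308 = 17^(256+32+16+4) ≡ 616 (mod 617).
Result is 616 ≡ −1, so (17/617) = −1.

-1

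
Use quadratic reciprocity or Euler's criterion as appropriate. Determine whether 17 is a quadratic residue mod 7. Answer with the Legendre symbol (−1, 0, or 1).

-1

Euler's criterion: (17/7) ≡ 3^3 (mod 7).
3^2 ≡ 2 (mod 7)
3^3 = 3^(2+1) ≡ 6 (mod 7).
Result is 6 ≡ −1, so (17/7) = −1.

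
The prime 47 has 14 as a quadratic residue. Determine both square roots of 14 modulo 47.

22, 25

Since 47 ≡ 3 (mod 4), a square root of 14 is 14^((47+1)/4) = 14^12 mod 47.
Repeated squaring: 14^2≡8, 14^4≡17, 14^8≡7 (mod 47).
14^12 = 14^(8+4) ≡ 25 (mod 47).
Check: 25² = 625 ≡ 14 (mod 47). The two roots are 22 and 25.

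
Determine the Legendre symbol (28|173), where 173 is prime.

Euler's criterion: (28/173) ≡ 28^86 (mod 173).
28^2 ≡ 92 (mod 173)
28^4 ≡ 160 (mod 173)
28^8 ≡ 169 (mod 173)
28^16 ≡ 16 (mod 173)
28^32 ≡ 83 (mod 173)
28^64 ≡ 142 (mod 173)
28^86 = 28^(64+16+4+2) ≡ 172 (mod 173).
Result is 172 ≡ −1, so (28/173) = −1.

-1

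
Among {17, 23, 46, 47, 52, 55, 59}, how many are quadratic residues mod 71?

(17/71) = -1 → non-residue.
(23/71) = -1 → non-residue.
(46/71) = -1 → non-residue.
(47/71) = -1 → non-residue.
(52/71) = -1 → non-residue.
(55/71) = -1 → non-residue.
(59/71) = -1 → non-residue.
Total quadratic residues among the 7: 0.

0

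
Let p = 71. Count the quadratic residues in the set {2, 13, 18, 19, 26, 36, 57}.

(2/71) = +1 → QR.
(13/71) = -1 → non-residue.
(18/71) = +1 → QR.
(19/71) = +1 → QR.
(26/71) = -1 → non-residue.
(36/71) = +1 → QR.
(57/71) = +1 → QR.
Total quadratic residues among the 7: 5.

5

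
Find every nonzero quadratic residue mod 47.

Square k = 1,…,23 (k and 47−k give the same square):
1²=1, 2²=4, 3²=9, 4²=16, 5²=25, 6²=36, 7²≡2, 8²≡17, 9²≡34, 10²≡6, 11²≡27, 12²≡3, 13²≡28, 14²≡8, 15²≡37, 16²≡21, 17²≡7, 18²≡42, 19²≡32, 20²≡24, 21²≡18, 22²≡14, 23²≡12 (mod 47).
So the quadratic residues mod 47 are {1, 2, 3, 4, 6, 7, 8, 9, 12, 14, 16, 17, 18, 21, 24, 25, 27, 28, 32, 34, 36, 37, 42}.

1 2 3 4 6 7 8 9 12 14 16 17 18 21 24 25 27 28 32 34 36 37 42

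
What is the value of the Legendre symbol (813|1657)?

1

Reciprocity: 813 ≡ 1 and 1657 ≡ 1 (mod 4), so (813/1657) = +(1657/813).
Reduce top mod 813: now compute (31/813).
Reciprocity: 31 ≡ 3 and 813 ≡ 1 (mod 4), so (31/813) = +(813/31).
Reduce top mod 31: now compute (7/31).
Reciprocity: 7 ≡ 3 and 31 ≡ 3 (mod 4), so (7/31) = −(31/7).
Reduce top mod 7: now compute (3/7).
Reciprocity: 3 ≡ 3 and 7 ≡ 3 (mod 4), so (3/7) = −(7/3).
Reduce top mod 3: now compute (1/3).
Reached (1/3) = 1. Collecting the sign flips along the way, the symbol is +1.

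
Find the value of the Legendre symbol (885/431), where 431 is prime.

Euler's criterion: (885/431) ≡ 23^215 (mod 431).
23^2 ≡ 98 (mod 431)
23^4 ≡ 122 (mod 431)
23^8 ≡ 230 (mod 431)
23^16 ≡ 318 (mod 431)
23^32 ≡ 270 (mod 431)
23^64 ≡ 61 (mod 431)
23^128 ≡ 273 (mod 431)
23^215 = 23^(128+64+16+4+2+1) ≡ 1 (mod 431).
Result is 1, so (885/431) = 1.

1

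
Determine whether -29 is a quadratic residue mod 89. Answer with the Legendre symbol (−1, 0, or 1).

Euler's criterion: (-29/89) ≡ 60^44 (mod 89).
60^2 ≡ 40 (mod 89)
60^4 ≡ 87 (mod 89)
60^8 ≡ 4 (mod 89)
60^16 ≡ 16 (mod 89)
60^32 ≡ 78 (mod 89)
60^44 = 60^(32+8+4) ≡ 88 (mod 89).
Result is 88 ≡ −1, so (-29/89) = −1.

-1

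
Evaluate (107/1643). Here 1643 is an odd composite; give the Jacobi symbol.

1

Reciprocity: 107 ≡ 3 and 1643 ≡ 3 (mod 4), so (107/1643) = −(1643/107).
Reduce top mod 107: now compute (38/107).
Pull out 2: since 107 ≡ 3 (mod 8), (2/107) = -1.
Reciprocity: 19 ≡ 3 and 107 ≡ 3 (mod 4), so (19/107) = −(107/19).
Reduce top mod 19: now compute (12/19).
Pull out 2^2: since 19 ≡ 3 (mod 8), (2/19) = -1, so (2/19)^2 = +1.
Reciprocity: 3 ≡ 3 and 19 ≡ 3 (mod 4), so (3/19) = −(19/3).
Reduce top mod 3: now compute (1/3).
Reached (1/3) = 1. Collecting the sign flips along the way, the symbol is +1.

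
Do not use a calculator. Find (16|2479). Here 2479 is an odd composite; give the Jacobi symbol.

1

Pull out 2^4: since 2479 ≡ 7 (mod 8), (2/2479) = +1, so (2/2479)^4 = +1.
Reached (1/2479) = 1. Collecting the sign flips along the way, the symbol is +1.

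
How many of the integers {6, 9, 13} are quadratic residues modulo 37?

1

(6/37) = -1 → non-residue.
(9/37) = +1 → QR.
(13/37) = -1 → non-residue.
Total quadratic residues among the 3: 1.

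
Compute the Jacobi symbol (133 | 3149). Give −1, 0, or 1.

Reciprocity: 133 ≡ 1 and 3149 ≡ 1 (mod 4), so (133/3149) = +(3149/133).
Reduce top mod 133: now compute (90/133).
Pull out 2: since 133 ≡ 5 (mod 8), (2/133) = -1.
Reciprocity: 45 ≡ 1 and 133 ≡ 1 (mod 4), so (45/133) = +(133/45).
Reduce top mod 45: now compute (43/45).
Reciprocity: 43 ≡ 3 and 45 ≡ 1 (mod 4), so (43/45) = +(45/43).
Reduce top mod 43: now compute (2/43).
Pull out 2: since 43 ≡ 3 (mod 8), (2/43) = -1.
Reached (1/43) = 1. Collecting the sign flips along the way, the symbol is +1.

1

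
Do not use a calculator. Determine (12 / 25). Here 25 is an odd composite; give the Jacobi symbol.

1

Pull out 2^2: since 25 ≡ 1 (mod 8), (2/25) = +1, so (2/25)^2 = +1.
Reciprocity: 3 ≡ 3 and 25 ≡ 1 (mod 4), so (3/25) = +(25/3).
Reduce top mod 3: now compute (1/3).
Reached (1/3) = 1. Collecting the sign flips along the way, the symbol is +1.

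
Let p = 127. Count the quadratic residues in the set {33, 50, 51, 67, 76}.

(33/127) = -1 → non-residue.
(50/127) = +1 → QR.
(51/127) = -1 → non-residue.
(67/127) = -1 → non-residue.
(76/127) = +1 → QR.
Total quadratic residues among the 5: 2.

2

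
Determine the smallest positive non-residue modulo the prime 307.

2

(2/307) = −1, so 2 is the smallest positive non-residue mod 307.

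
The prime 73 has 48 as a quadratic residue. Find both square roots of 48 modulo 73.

11, 62

73 ≡ 1 (mod 4), so we find a root by search.
Trying successive values, 11² = 121 ≡ 48 (mod 73). The other root is 73 − 11 = 62.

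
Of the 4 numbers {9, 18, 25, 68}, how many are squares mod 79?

(9/79) = +1 → QR.
(18/79) = +1 → QR.
(25/79) = +1 → QR.
(68/79) = -1 → non-residue.
Total quadratic residues among the 4: 3.

3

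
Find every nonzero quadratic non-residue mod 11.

2 6 7 8 10

Square k = 1,…,5 (k and 11−k give the same square):
1²=1, 2²=4, 3²=9, 4²≡5, 5²≡3 (mod 11).
The residues are {1, 3, 4, 5, 9}; the non-residues are the remaining 5 nonzero classes.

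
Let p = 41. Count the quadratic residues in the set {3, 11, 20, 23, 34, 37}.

3

(3/41) = -1 → non-residue.
(11/41) = -1 → non-residue.
(20/41) = +1 → QR.
(23/41) = +1 → QR.
(34/41) = -1 → non-residue.
(37/41) = +1 → QR.
Total quadratic residues among the 6: 3.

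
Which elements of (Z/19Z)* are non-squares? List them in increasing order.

Square k = 1,…,9 (k and 19−k give the same square):
1²=1, 2²=4, 3²=9, 4²=16, 5²≡6, 6²≡17, 7²≡11, 8²≡7, 9²≡5 (mod 19).
The residues are {1, 4, 5, 6, 7, 9, 11, 16, 17}; the non-residues are the remaining 9 nonzero classes.

2 3 8 10 12 13 14 15 18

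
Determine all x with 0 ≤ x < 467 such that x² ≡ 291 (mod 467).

Since 467 ≡ 3 (mod 4), a square root of 291 is 291^((467+1)/4) = 291^117 mod 467.
Repeated squaring: 291^2≡154, 291^4≡366, 291^8≡394, 291^16≡192, 291^32≡438, 291^64≡374 (mod 467).
291^117 = 291^(64+32+16+4+1) ≡ 432 (mod 467).
Check: 432² = 186624 ≡ 291 (mod 467). The two roots are 35 and 432.

35, 432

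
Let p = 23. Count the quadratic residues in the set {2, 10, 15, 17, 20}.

(2/23) = +1 → QR.
(10/23) = -1 → non-residue.
(15/23) = -1 → non-residue.
(17/23) = -1 → non-residue.
(20/23) = -1 → non-residue.
Total quadratic residues among the 5: 1.

1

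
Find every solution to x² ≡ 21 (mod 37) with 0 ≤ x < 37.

37 ≡ 1 (mod 4), so we find a root by search.
Trying successive values, 13² = 169 ≡ 21 (mod 37). The other root is 37 − 13 = 24.

13, 24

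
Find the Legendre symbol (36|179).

1

Pull out 2^2: since 179 ≡ 3 (mod 8), (2/179) = -1, so (2/179)^2 = +1.
Reciprocity: 9 ≡ 1 and 179 ≡ 3 (mod 4), so (9/179) = +(179/9).
Reduce top mod 9: now compute (8/9).
Pull out 2^3: since 9 ≡ 1 (mod 8), (2/9) = +1, so (2/9)^3 = +1.
Reached (1/9) = 1. Collecting the sign flips along the way, the symbol is +1.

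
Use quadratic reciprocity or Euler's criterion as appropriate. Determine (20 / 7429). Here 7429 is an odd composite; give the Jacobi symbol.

1

Pull out 2^2: since 7429 ≡ 5 (mod 8), (2/7429) = -1, so (2/7429)^2 = +1.
Reciprocity: 5 ≡ 1 and 7429 ≡ 1 (mod 4), so (5/7429) = +(7429/5).
Reduce top mod 5: now compute (4/5).
Pull out 2^2: since 5 ≡ 5 (mod 8), (2/5) = -1, so (2/5)^2 = +1.
Reached (1/5) = 1. Collecting the sign flips along the way, the symbol is +1.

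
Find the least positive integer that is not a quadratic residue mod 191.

(2/191) = +1, so 2 is a residue.
(3/191) = +1, so 3 is a residue.
(4/191) = +1, so 4 is a residue.
(5/191) = +1, so 5 is a residue.
(6/191) = +1, so 6 is a residue.
(7/191) = −1, so 7 is the smallest positive non-residue mod 191.

7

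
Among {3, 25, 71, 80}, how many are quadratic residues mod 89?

(3/89) = -1 → non-residue.
(25/89) = +1 → QR.
(71/89) = +1 → QR.
(80/89) = +1 → QR.
Total quadratic residues among the 4: 3.

3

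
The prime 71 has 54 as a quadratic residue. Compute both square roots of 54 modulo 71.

Since 71 ≡ 3 (mod 4), a square root of 54 is 54^((71+1)/4) = 54^18 mod 71.
Repeated squaring: 54^2≡5, 54^4≡25, 54^8≡57, 54^16≡54 (mod 71).
54^18 = 54^(16+2) ≡ 57 (mod 71).
Check: 57² = 3249 ≡ 54 (mod 71). The two roots are 14 and 57.

14, 57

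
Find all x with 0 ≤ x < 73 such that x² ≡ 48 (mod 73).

73 ≡ 1 (mod 4), so we find a root by search.
Trying successive values, 11² = 121 ≡ 48 (mod 73). The other root is 73 − 11 = 62.

11, 62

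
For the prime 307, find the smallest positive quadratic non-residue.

(2/307) = −1, so 2 is the smallest positive non-residue mod 307.

2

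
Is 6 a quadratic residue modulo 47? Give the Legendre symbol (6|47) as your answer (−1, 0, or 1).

1

Pull out 2: since 47 ≡ 7 (mod 8), (2/47) = +1.
Reciprocity: 3 ≡ 3 and 47 ≡ 3 (mod 4), so (3/47) = −(47/3).
Reduce top mod 3: now compute (2/3).
Pull out 2: since 3 ≡ 3 (mod 8), (2/3) = -1.
Reached (1/3) = 1. Collecting the sign flips along the way, the symbol is +1.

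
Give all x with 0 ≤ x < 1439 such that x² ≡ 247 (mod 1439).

Since 1439 ≡ 3 (mod 4), a square root of 247 is 247^((1439+1)/4) = 247^360 mod 1439.
Repeated squaring: 247^2≡571, 247^4≡827, 247^8≡404, 247^16≡609, 247^32≡1058, 247^64≡1261, 247^128≡26, 247^256≡676 (mod 1439).
247^360 = 247^(256+64+32+8) ≡ 950 (mod 1439).
Check: 950² = 902500 ≡ 247 (mod 1439). The two roots are 489 and 950.

489, 950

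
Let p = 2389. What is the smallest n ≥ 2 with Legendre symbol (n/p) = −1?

2

(2/2389) = −1, so 2 is the smallest positive non-residue mod 2389.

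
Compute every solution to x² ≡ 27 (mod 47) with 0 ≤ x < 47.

Since 47 ≡ 3 (mod 4), a square root of 27 is 27^((47+1)/4) = 27^12 mod 47.
Repeated squaring: 27^2≡24, 27^4≡12, 27^8≡3 (mod 47).
27^12 = 27^(8+4) ≡ 36 (mod 47).
Check: 36² = 1296 ≡ 27 (mod 47). The two roots are 11 and 36.

11, 36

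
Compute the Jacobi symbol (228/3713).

1

Pull out 2^2: since 3713 ≡ 1 (mod 8), (2/3713) = +1, so (2/3713)^2 = +1.
Reciprocity: 57 ≡ 1 and 3713 ≡ 1 (mod 4), so (57/3713) = +(3713/57).
Reduce top mod 57: now compute (8/57).
Pull out 2^3: since 57 ≡ 1 (mod 8), (2/57) = +1, so (2/57)^3 = +1.
Reached (1/57) = 1. Collecting the sign flips along the way, the symbol is +1.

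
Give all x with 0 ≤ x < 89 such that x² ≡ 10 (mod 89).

89 ≡ 1 (mod 4), so we find a root by search.
Trying successive values, 30² = 900 ≡ 10 (mod 89). The other root is 89 − 30 = 59.

30, 59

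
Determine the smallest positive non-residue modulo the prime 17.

(2/17) = +1, so 2 is a residue.
(3/17) = −1, so 3 is the smallest positive non-residue mod 17.

3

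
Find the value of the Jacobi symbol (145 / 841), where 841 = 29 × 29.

0

Reciprocity: 145 ≡ 1 and 841 ≡ 1 (mod 4), so (145/841) = +(841/145).
Reduce top mod 145: now compute (116/145).
Pull out 2^2: since 145 ≡ 1 (mod 8), (2/145) = +1, so (2/145)^2 = +1.
Reciprocity: 29 ≡ 1 and 145 ≡ 1 (mod 4), so (29/145) = +(145/29).
Reduce top mod 29: now compute (0/29).
Top reduces to 0: gcd > 1, so the symbol is 0.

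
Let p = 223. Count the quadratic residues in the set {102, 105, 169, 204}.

2

(102/223) = -1 → non-residue.
(105/223) = +1 → QR.
(169/223) = +1 → QR.
(204/223) = -1 → non-residue.
Total quadratic residues among the 4: 2.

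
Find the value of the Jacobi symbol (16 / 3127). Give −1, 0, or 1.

1

Pull out 2^4: since 3127 ≡ 7 (mod 8), (2/3127) = +1, so (2/3127)^4 = +1.
Reached (1/3127) = 1. Collecting the sign flips along the way, the symbol is +1.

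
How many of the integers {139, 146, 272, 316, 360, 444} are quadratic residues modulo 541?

(139/541) = +1 → QR.
(146/541) = +1 → QR.
(272/541) = -1 → non-residue.
(316/541) = +1 → QR.
(360/541) = -1 → non-residue.
(444/541) = -1 → non-residue.
Total quadratic residues among the 6: 3.

3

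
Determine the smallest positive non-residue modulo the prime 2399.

(2/2399) = +1, so 2 is a residue.
(3/2399) = +1, so 3 is a residue.
(4/2399) = +1, so 4 is a residue.
(5/2399) = +1, so 5 is a residue.
(6/2399) = +1, so 6 is a residue.
(7/2399) = +1, so 7 is a residue.
(8/2399) = +1, so 8 is a residue.
(9/2399) = +1, so 9 is a residue.
(10/2399) = +1, so 10 is a residue.
(11/2399) = −1, so 11 is the smallest positive non-residue mod 2399.

11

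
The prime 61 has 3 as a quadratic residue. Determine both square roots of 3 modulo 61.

8, 53

61 ≡ 1 (mod 4), so we find a root by search.
Trying successive values, 8² = 64 ≡ 3 (mod 61). The other root is 61 − 8 = 53.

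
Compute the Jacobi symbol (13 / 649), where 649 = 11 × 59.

Reciprocity: 13 ≡ 1 and 649 ≡ 1 (mod 4), so (13/649) = +(649/13).
Reduce top mod 13: now compute (12/13).
Pull out 2^2: since 13 ≡ 5 (mod 8), (2/13) = -1, so (2/13)^2 = +1.
Reciprocity: 3 ≡ 3 and 13 ≡ 1 (mod 4), so (3/13) = +(13/3).
Reduce top mod 3: now compute (1/3).
Reached (1/3) = 1. Collecting the sign flips along the way, the symbol is +1.

1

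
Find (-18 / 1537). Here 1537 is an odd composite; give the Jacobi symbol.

1

First reduce: -18 ≡ 1519 (mod 1537).
Reciprocity: 1519 ≡ 3 and 1537 ≡ 1 (mod 4), so (1519/1537) = +(1537/1519).
Reduce top mod 1519: now compute (18/1519).
Pull out 2: since 1519 ≡ 7 (mod 8), (2/1519) = +1.
Reciprocity: 9 ≡ 1 and 1519 ≡ 3 (mod 4), so (9/1519) = +(1519/9).
Reduce top mod 9: now compute (7/9).
Reciprocity: 7 ≡ 3 and 9 ≡ 1 (mod 4), so (7/9) = +(9/7).
Reduce top mod 7: now compute (2/7).
Pull out 2: since 7 ≡ 7 (mod 8), (2/7) = +1.
Reached (1/7) = 1. Collecting the sign flips along the way, the symbol is +1.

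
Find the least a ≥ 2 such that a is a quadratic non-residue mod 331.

2

(2/331) = −1, so 2 is the smallest positive non-residue mod 331.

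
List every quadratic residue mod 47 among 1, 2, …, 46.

Square k = 1,…,23 (k and 47−k give the same square):
1²=1, 2²=4, 3²=9, 4²=16, 5²=25, 6²=36, 7²≡2, 8²≡17, 9²≡34, 10²≡6, 11²≡27, 12²≡3, 13²≡28, 14²≡8, 15²≡37, 16²≡21, 17²≡7, 18²≡42, 19²≡32, 20²≡24, 21²≡18, 22²≡14, 23²≡12 (mod 47).
So the quadratic residues mod 47 are {1, 2, 3, 4, 6, 7, 8, 9, 12, 14, 16, 17, 18, 21, 24, 25, 27, 28, 32, 34, 36, 37, 42}.

1, 2, 3, 4, 6, 7, 8, 9, 12, 14, 16, 17, 18, 21, 24, 25, 27, 28, 32, 34, 36, 37, 42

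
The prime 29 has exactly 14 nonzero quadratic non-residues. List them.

2 3 8 10 11 12 14 15 17 18 19 21 26 27

Square k = 1,…,14 (k and 29−k give the same square):
1²=1, 2²=4, 3²=9, 4²=16, 5²=25, 6²≡7, 7²≡20, 8²≡6, 9²≡23, 10²≡13, 11²≡5, 12²≡28, 13²≡24, 14²≡22 (mod 29).
The residues are {1, 4, 5, 6, 7, 9, 13, 16, 20, 22, 23, 24, 25, 28}; the non-residues are the remaining 14 nonzero classes.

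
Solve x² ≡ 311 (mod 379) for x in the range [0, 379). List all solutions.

93, 286

Since 379 ≡ 3 (mod 4), a square root of 311 is 311^((379+1)/4) = 311^95 mod 379.
Repeated squaring: 311^2≡76, 311^4≡91, 311^8≡322, 311^16≡217, 311^32≡93, 311^64≡311 (mod 379).
311^95 = 311^(64+16+8+4+2+1) ≡ 93 (mod 379).
Check: 93² = 8649 ≡ 311 (mod 379). The two roots are 93 and 286.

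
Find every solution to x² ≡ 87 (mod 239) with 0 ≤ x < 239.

Since 239 ≡ 3 (mod 4), a square root of 87 is 87^((239+1)/4) = 87^60 mod 239.
Repeated squaring: 87^2≡160, 87^4≡27, 87^8≡12, 87^16≡144, 87^32≡182 (mod 239).
87^60 = 87^(32+16+8+4) ≡ 200 (mod 239).
Check: 200² = 40000 ≡ 87 (mod 239). The two roots are 39 and 200.

39, 200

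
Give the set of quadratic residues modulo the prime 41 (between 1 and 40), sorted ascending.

1, 2, 4, 5, 8, 9, 10, 16, 18, 20, 21, 23, 25, 31, 32, 33, 36, 37, 39, 40

Square k = 1,…,20 (k and 41−k give the same square):
1²=1, 2²=4, 3²=9, 4²=16, 5²=25, 6²=36, 7²≡8, 8²≡23, 9²≡40, 10²≡18, 11²≡39, 12²≡21, 13²≡5, 14²≡32, 15²≡20, 16²≡10, 17²≡2, 18²≡37, 19²≡33, 20²≡31 (mod 41).
So the quadratic residues mod 41 are {1, 2, 4, 5, 8, 9, 10, 16, 18, 20, 21, 23, 25, 31, 32, 33, 36, 37, 39, 40}.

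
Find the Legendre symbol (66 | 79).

-1

Pull out 2: since 79 ≡ 7 (mod 8), (2/79) = +1.
Reciprocity: 33 ≡ 1 and 79 ≡ 3 (mod 4), so (33/79) = +(79/33).
Reduce top mod 33: now compute (13/33).
Reciprocity: 13 ≡ 1 and 33 ≡ 1 (mod 4), so (13/33) = +(33/13).
Reduce top mod 13: now compute (7/13).
Reciprocity: 7 ≡ 3 and 13 ≡ 1 (mod 4), so (7/13) = +(13/7).
Reduce top mod 7: now compute (6/7).
Pull out 2: since 7 ≡ 7 (mod 8), (2/7) = +1.
Reciprocity: 3 ≡ 3 and 7 ≡ 3 (mod 4), so (3/7) = −(7/3).
Reduce top mod 3: now compute (1/3).
Reached (1/3) = 1. Collecting the sign flips along the way, the symbol is -1.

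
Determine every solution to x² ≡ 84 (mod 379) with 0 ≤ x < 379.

40, 339

Since 379 ≡ 3 (mod 4), a square root of 84 is 84^((379+1)/4) = 84^95 mod 379.
Repeated squaring: 84^2≡234, 84^4≡180, 84^8≡185, 84^16≡115, 84^32≡339, 84^64≡84 (mod 379).
84^95 = 84^(64+16+8+4+2+1) ≡ 339 (mod 379).
Check: 339² = 114921 ≡ 84 (mod 379). The two roots are 40 and 339.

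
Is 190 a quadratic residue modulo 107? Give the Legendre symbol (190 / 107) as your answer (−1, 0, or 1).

1

First reduce: 190 ≡ 83 (mod 107).
Reciprocity: 83 ≡ 3 and 107 ≡ 3 (mod 4), so (83/107) = −(107/83).
Reduce top mod 83: now compute (24/83).
Pull out 2^3: since 83 ≡ 3 (mod 8), (2/83) = -1, so (2/83)^3 = -1.
Reciprocity: 3 ≡ 3 and 83 ≡ 3 (mod 4), so (3/83) = −(83/3).
Reduce top mod 3: now compute (2/3).
Pull out 2: since 3 ≡ 3 (mod 8), (2/3) = -1.
Reached (1/3) = 1. Collecting the sign flips along the way, the symbol is +1.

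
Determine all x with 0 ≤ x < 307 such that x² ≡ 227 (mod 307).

29, 278

Since 307 ≡ 3 (mod 4), a square root of 227 is 227^((307+1)/4) = 227^77 mod 307.
Repeated squaring: 227^2≡260, 227^4≡60, 227^8≡223, 227^16≡302, 227^32≡25, 227^64≡11 (mod 307).
227^77 = 227^(64+8+4+1) ≡ 278 (mod 307).
Check: 278² = 77284 ≡ 227 (mod 307). The two roots are 29 and 278.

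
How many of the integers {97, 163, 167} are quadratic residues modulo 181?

(97/181) = -1 → non-residue.
(163/181) = -1 → non-residue.
(167/181) = +1 → QR.
Total quadratic residues among the 3: 1.

1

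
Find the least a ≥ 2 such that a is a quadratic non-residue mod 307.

2

(2/307) = −1, so 2 is the smallest positive non-residue mod 307.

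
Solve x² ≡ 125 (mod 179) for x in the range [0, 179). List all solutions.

29, 150

Since 179 ≡ 3 (mod 4), a square root of 125 is 125^((179+1)/4) = 125^45 mod 179.
Repeated squaring: 125^2≡52, 125^4≡19, 125^8≡3, 125^16≡9, 125^32≡81 (mod 179).
125^45 = 125^(32+8+4+1) ≡ 29 (mod 179).
Check: 29² = 841 ≡ 125 (mod 179). The two roots are 29 and 150.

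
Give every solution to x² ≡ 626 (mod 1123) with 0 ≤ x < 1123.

Since 1123 ≡ 3 (mod 4), a square root of 626 is 626^((1123+1)/4) = 626^281 mod 1123.
Repeated squaring: 626^2≡1072, 626^4≡355, 626^8≡249, 626^16≡236, 626^32≡669, 626^64≡607, 626^128≡105, 626^256≡918 (mod 1123).
626^281 = 626^(256+16+8+1) ≡ 79 (mod 1123).
Check: 79² = 6241 ≡ 626 (mod 1123). The two roots are 79 and 1044.

79, 1044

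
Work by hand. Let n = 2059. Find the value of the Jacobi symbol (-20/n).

-1

First reduce: -20 ≡ 2039 (mod 2059).
Reciprocity: 2039 ≡ 3 and 2059 ≡ 3 (mod 4), so (2039/2059) = −(2059/2039).
Reduce top mod 2039: now compute (20/2039).
Pull out 2^2: since 2039 ≡ 7 (mod 8), (2/2039) = +1, so (2/2039)^2 = +1.
Reciprocity: 5 ≡ 1 and 2039 ≡ 3 (mod 4), so (5/2039) = +(2039/5).
Reduce top mod 5: now compute (4/5).
Pull out 2^2: since 5 ≡ 5 (mod 8), (2/5) = -1, so (2/5)^2 = +1.
Reached (1/5) = 1. Collecting the sign flips along the way, the symbol is -1.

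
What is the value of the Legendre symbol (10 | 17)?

Euler's criterion: (10/17) ≡ 10^8 (mod 17).
10^2 ≡ 15 (mod 17)
10^4 ≡ 4 (mod 17)
10^8 ≡ 16 (mod 17)
10^8 = 10^(8) ≡ 16 (mod 17).
Result is 16 ≡ −1, so (10/17) = −1.

-1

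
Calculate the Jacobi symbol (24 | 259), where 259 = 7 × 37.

1

Pull out 2^3: since 259 ≡ 3 (mod 8), (2/259) = -1, so (2/259)^3 = -1.
Reciprocity: 3 ≡ 3 and 259 ≡ 3 (mod 4), so (3/259) = −(259/3).
Reduce top mod 3: now compute (1/3).
Reached (1/3) = 1. Collecting the sign flips along the way, the symbol is +1.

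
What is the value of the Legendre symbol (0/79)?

Top reduces to 0: gcd > 1, so the symbol is 0.

0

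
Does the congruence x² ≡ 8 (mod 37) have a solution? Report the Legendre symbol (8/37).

-1

Euler's criterion: (8/37) ≡ 8^18 (mod 37).
8^2 ≡ 27 (mod 37)
8^4 ≡ 26 (mod 37)
8^8 ≡ 10 (mod 37)
8^16 ≡ 26 (mod 37)
8^18 = 8^(16+2) ≡ 36 (mod 37).
Result is 36 ≡ −1, so (8/37) = −1.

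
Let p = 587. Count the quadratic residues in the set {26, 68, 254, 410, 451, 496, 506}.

5

(26/587) = +1 → QR.
(68/587) = +1 → QR.
(254/587) = +1 → QR.
(410/587) = -1 → non-residue.
(451/587) = +1 → QR.
(496/587) = +1 → QR.
(506/587) = -1 → non-residue.
Total quadratic residues among the 7: 5.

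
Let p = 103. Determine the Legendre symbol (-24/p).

Euler's criterion: (-24/103) ≡ 79^51 (mod 103).
79^2 ≡ 61 (mod 103)
79^4 ≡ 13 (mod 103)
79^8 ≡ 66 (mod 103)
79^16 ≡ 30 (mod 103)
79^32 ≡ 76 (mod 103)
79^51 = 79^(32+16+2+1) ≡ 1 (mod 103).
Result is 1, so (-24/103) = 1.

1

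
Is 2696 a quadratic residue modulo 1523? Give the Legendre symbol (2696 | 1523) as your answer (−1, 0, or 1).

First reduce: 2696 ≡ 1173 (mod 1523).
Reciprocity: 1173 ≡ 1 and 1523 ≡ 3 (mod 4), so (1173/1523) = +(1523/1173).
Reduce top mod 1173: now compute (350/1173).
Pull out 2: since 1173 ≡ 5 (mod 8), (2/1173) = -1.
Reciprocity: 175 ≡ 3 and 1173 ≡ 1 (mod 4), so (175/1173) = +(1173/175).
Reduce top mod 175: now compute (123/175).
Reciprocity: 123 ≡ 3 and 175 ≡ 3 (mod 4), so (123/175) = −(175/123).
Reduce top mod 123: now compute (52/123).
Pull out 2^2: since 123 ≡ 3 (mod 8), (2/123) = -1, so (2/123)^2 = +1.
Reciprocity: 13 ≡ 1 and 123 ≡ 3 (mod 4), so (13/123) = +(123/13).
Reduce top mod 13: now compute (6/13).
Pull out 2: since 13 ≡ 5 (mod 8), (2/13) = -1.
Reciprocity: 3 ≡ 3 and 13 ≡ 1 (mod 4), so (3/13) = +(13/3).
Reduce top mod 3: now compute (1/3).
Reached (1/3) = 1. Collecting the sign flips along the way, the symbol is -1.

-1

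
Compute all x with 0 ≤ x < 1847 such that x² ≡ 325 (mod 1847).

Since 1847 ≡ 3 (mod 4), a square root of 325 is 325^((1847+1)/4) = 325^462 mod 1847.
Repeated squaring: 325^2≡346, 325^4≡1508, 325^8≡407, 325^16≡1266, 325^32≡1407, 325^64≡1512, 325^128≡1405, 325^256≡1429 (mod 1847).
325^462 = 325^(256+128+64+8+4+2) ≡ 156 (mod 1847).
Check: 156² = 24336 ≡ 325 (mod 1847). The two roots are 156 and 1691.

156, 1691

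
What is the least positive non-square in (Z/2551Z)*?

(2/2551) = +1, so 2 is a residue.
(3/2551) = −1, so 3 is the smallest positive non-residue mod 2551.

3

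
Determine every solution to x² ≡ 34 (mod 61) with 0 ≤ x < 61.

61 ≡ 1 (mod 4), so we find a root by search.
Trying successive values, 20² = 400 ≡ 34 (mod 61). The other root is 61 − 20 = 41.

20, 41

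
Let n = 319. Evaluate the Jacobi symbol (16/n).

1

Pull out 2^4: since 319 ≡ 7 (mod 8), (2/319) = +1, so (2/319)^4 = +1.
Reached (1/319) = 1. Collecting the sign flips along the way, the symbol is +1.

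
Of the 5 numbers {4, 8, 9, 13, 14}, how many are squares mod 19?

(4/19) = +1 → QR.
(8/19) = -1 → non-residue.
(9/19) = +1 → QR.
(13/19) = -1 → non-residue.
(14/19) = -1 → non-residue.
Total quadratic residues among the 5: 2.

2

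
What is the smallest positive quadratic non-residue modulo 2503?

(2/2503) = +1, so 2 is a residue.
(3/2503) = −1, so 3 is the smallest positive non-residue mod 2503.

3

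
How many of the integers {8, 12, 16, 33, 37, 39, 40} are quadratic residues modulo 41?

6

(8/41) = +1 → QR.
(12/41) = -1 → non-residue.
(16/41) = +1 → QR.
(33/41) = +1 → QR.
(37/41) = +1 → QR.
(39/41) = +1 → QR.
(40/41) = +1 → QR.
Total quadratic residues among the 7: 6.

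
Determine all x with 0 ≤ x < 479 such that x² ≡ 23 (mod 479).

Since 479 ≡ 3 (mod 4), a square root of 23 is 23^((479+1)/4) = 23^120 mod 479.
Repeated squaring: 23^2≡50, 23^4≡105, 23^8≡8, 23^16≡64, 23^32≡264, 23^64≡241 (mod 479).
23^120 = 23^(64+32+16+8) ≡ 135 (mod 479).
Check: 135² = 18225 ≡ 23 (mod 479). The two roots are 135 and 344.

135, 344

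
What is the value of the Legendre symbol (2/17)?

Euler's criterion: (2/17) ≡ 2^8 (mod 17).
2^2 ≡ 4 (mod 17)
2^4 ≡ 16 (mod 17)
2^8 ≡ 1 (mod 17)
2^8 = 2^(8) ≡ 1 (mod 17).
Result is 1, so (2/17) = 1.

1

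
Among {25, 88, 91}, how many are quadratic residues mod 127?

2

(25/127) = +1 → QR.
(88/127) = +1 → QR.
(91/127) = -1 → non-residue.
Total quadratic residues among the 3: 2.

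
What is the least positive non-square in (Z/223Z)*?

3

(2/223) = +1, so 2 is a residue.
(3/223) = −1, so 3 is the smallest positive non-residue mod 223.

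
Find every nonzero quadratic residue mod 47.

1 2 3 4 6 7 8 9 12 14 16 17 18 21 24 25 27 28 32 34 36 37 42

Square k = 1,…,23 (k and 47−k give the same square):
1²=1, 2²=4, 3²=9, 4²=16, 5²=25, 6²=36, 7²≡2, 8²≡17, 9²≡34, 10²≡6, 11²≡27, 12²≡3, 13²≡28, 14²≡8, 15²≡37, 16²≡21, 17²≡7, 18²≡42, 19²≡32, 20²≡24, 21²≡18, 22²≡14, 23²≡12 (mod 47).
So the quadratic residues mod 47 are {1, 2, 3, 4, 6, 7, 8, 9, 12, 14, 16, 17, 18, 21, 24, 25, 27, 28, 32, 34, 36, 37, 42}.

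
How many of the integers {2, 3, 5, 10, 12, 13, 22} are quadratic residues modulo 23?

4

(2/23) = +1 → QR.
(3/23) = +1 → QR.
(5/23) = -1 → non-residue.
(10/23) = -1 → non-residue.
(12/23) = +1 → QR.
(13/23) = +1 → QR.
(22/23) = -1 → non-residue.
Total quadratic residues among the 7: 4.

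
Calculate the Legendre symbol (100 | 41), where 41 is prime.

1

Euler's criterion: (100/41) ≡ 18^20 (mod 41).
18^2 ≡ 37 (mod 41)
18^4 ≡ 16 (mod 41)
18^8 ≡ 10 (mod 41)
18^16 ≡ 18 (mod 41)
18^20 = 18^(16+4) ≡ 1 (mod 41).
Result is 1, so (100/41) = 1.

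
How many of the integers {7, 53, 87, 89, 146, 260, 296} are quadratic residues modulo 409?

(7/409) = -1 → non-residue.
(53/409) = +1 → QR.
(87/409) = -1 → non-residue.
(89/409) = +1 → QR.
(146/409) = -1 → non-residue.
(260/409) = -1 → non-residue.
(296/409) = -1 → non-residue.
Total quadratic residues among the 7: 2.

2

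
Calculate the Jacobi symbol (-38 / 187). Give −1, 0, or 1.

-1

First reduce: -38 ≡ 149 (mod 187).
Reciprocity: 149 ≡ 1 and 187 ≡ 3 (mod 4), so (149/187) = +(187/149).
Reduce top mod 149: now compute (38/149).
Pull out 2: since 149 ≡ 5 (mod 8), (2/149) = -1.
Reciprocity: 19 ≡ 3 and 149 ≡ 1 (mod 4), so (19/149) = +(149/19).
Reduce top mod 19: now compute (16/19).
Pull out 2^4: since 19 ≡ 3 (mod 8), (2/19) = -1, so (2/19)^4 = +1.
Reached (1/19) = 1. Collecting the sign flips along the way, the symbol is -1.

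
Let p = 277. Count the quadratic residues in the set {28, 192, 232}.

2

(28/277) = +1 → QR.
(192/277) = +1 → QR.
(232/277) = -1 → non-residue.
Total quadratic residues among the 3: 2.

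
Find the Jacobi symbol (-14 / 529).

First reduce: -14 ≡ 515 (mod 529).
Reciprocity: 515 ≡ 3 and 529 ≡ 1 (mod 4), so (515/529) = +(529/515).
Reduce top mod 515: now compute (14/515).
Pull out 2: since 515 ≡ 3 (mod 8), (2/515) = -1.
Reciprocity: 7 ≡ 3 and 515 ≡ 3 (mod 4), so (7/515) = −(515/7).
Reduce top mod 7: now compute (4/7).
Pull out 2^2: since 7 ≡ 7 (mod 8), (2/7) = +1, so (2/7)^2 = +1.
Reached (1/7) = 1. Collecting the sign flips along the way, the symbol is +1.

1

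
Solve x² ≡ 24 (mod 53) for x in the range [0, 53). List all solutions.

53 ≡ 1 (mod 4), so we find a root by search.
Trying successive values, 17² = 289 ≡ 24 (mod 53). The other root is 53 − 17 = 36.

17, 36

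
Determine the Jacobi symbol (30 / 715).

Pull out 2: since 715 ≡ 3 (mod 8), (2/715) = -1.
Reciprocity: 15 ≡ 3 and 715 ≡ 3 (mod 4), so (15/715) = −(715/15).
Reduce top mod 15: now compute (10/15).
Pull out 2: since 15 ≡ 7 (mod 8), (2/15) = +1.
Reciprocity: 5 ≡ 1 and 15 ≡ 3 (mod 4), so (5/15) = +(15/5).
Reduce top mod 5: now compute (0/5).
Top reduces to 0: gcd > 1, so the symbol is 0.

0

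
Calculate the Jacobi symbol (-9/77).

First reduce: -9 ≡ 68 (mod 77).
Pull out 2^2: since 77 ≡ 5 (mod 8), (2/77) = -1, so (2/77)^2 = +1.
Reciprocity: 17 ≡ 1 and 77 ≡ 1 (mod 4), so (17/77) = +(77/17).
Reduce top mod 17: now compute (9/17).
Reciprocity: 9 ≡ 1 and 17 ≡ 1 (mod 4), so (9/17) = +(17/9).
Reduce top mod 9: now compute (8/9).
Pull out 2^3: since 9 ≡ 1 (mod 8), (2/9) = +1, so (2/9)^3 = +1.
Reached (1/9) = 1. Collecting the sign flips along the way, the symbol is +1.

1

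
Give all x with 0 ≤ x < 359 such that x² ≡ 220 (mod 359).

Since 359 ≡ 3 (mod 4), a square root of 220 is 220^((359+1)/4) = 220^90 mod 359.
Repeated squaring: 220^2≡294, 220^4≡276, 220^8≡68, 220^16≡316, 220^32≡54, 220^64≡44 (mod 359).
220^90 = 220^(64+16+8+2) ≡ 94 (mod 359).
Check: 94² = 8836 ≡ 220 (mod 359). The two roots are 94 and 265.

94, 265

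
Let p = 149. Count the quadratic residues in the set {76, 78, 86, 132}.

3

(76/149) = +1 → QR.
(78/149) = -1 → non-residue.
(86/149) = +1 → QR.
(132/149) = +1 → QR.
Total quadratic residues among the 4: 3.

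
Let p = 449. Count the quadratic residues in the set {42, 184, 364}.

1

(42/449) = -1 → non-residue.
(184/449) = +1 → QR.
(364/449) = -1 → non-residue.
Total quadratic residues among the 3: 1.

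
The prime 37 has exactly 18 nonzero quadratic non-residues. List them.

Square k = 1,…,18 (k and 37−k give the same square):
1²=1, 2²=4, 3²=9, 4²=16, 5²=25, 6²=36, 7²≡12, 8²≡27, 9²≡7, 10²≡26, 11²≡10, 12²≡33, 13²≡21, 14²≡11, 15²≡3, 16²≡34, 17²≡30, 18²≡28 (mod 37).
The residues are {1, 3, 4, 7, 9, 10, 11, 12, 16, 21, 25, 26, 27, 28, 30, 33, 34, 36}; the non-residues are the remaining 18 nonzero classes.

2, 5, 6, 8, 13, 14, 15, 17, 18, 19, 20, 22, 23, 24, 29, 31, 32, 35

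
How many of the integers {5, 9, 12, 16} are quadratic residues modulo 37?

3

(5/37) = -1 → non-residue.
(9/37) = +1 → QR.
(12/37) = +1 → QR.
(16/37) = +1 → QR.
Total quadratic residues among the 4: 3.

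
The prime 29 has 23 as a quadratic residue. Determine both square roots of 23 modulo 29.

29 ≡ 1 (mod 4), so we find a root by search.
Trying successive values, 9² = 81 ≡ 23 (mod 29). The other root is 29 − 9 = 20.

9, 20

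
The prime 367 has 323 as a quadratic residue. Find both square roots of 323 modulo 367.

147, 220

Since 367 ≡ 3 (mod 4), a square root of 323 is 323^((367+1)/4) = 323^92 mod 367.
Repeated squaring: 323^2≡101, 323^4≡292, 323^8≡120, 323^16≡87, 323^32≡229, 323^64≡327 (mod 367).
323^92 = 323^(64+16+8+4) ≡ 220 (mod 367).
Check: 220² = 48400 ≡ 323 (mod 367). The two roots are 147 and 220.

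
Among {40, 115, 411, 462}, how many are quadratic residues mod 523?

(40/523) = +1 → QR.
(115/523) = -1 → non-residue.
(411/523) = -1 → non-residue.
(462/523) = +1 → QR.
Total quadratic residues among the 4: 2.

2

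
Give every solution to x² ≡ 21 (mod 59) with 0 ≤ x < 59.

Since 59 ≡ 3 (mod 4), a square root of 21 is 21^((59+1)/4) = 21^15 mod 59.
Repeated squaring: 21^2≡28, 21^4≡17, 21^8≡53 (mod 59).
21^15 = 21^(8+4+2+1) ≡ 27 (mod 59).
Check: 27² = 729 ≡ 21 (mod 59). The two roots are 27 and 32.

27, 32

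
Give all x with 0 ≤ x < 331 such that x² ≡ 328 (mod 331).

63, 268

Since 331 ≡ 3 (mod 4), a square root of 328 is 328^((331+1)/4) = 328^83 mod 331.
Repeated squaring: 328^2≡9, 328^4≡81, 328^8≡272, 328^16≡171, 328^32≡113, 328^64≡191 (mod 331).
328^83 = 328^(64+16+2+1) ≡ 268 (mod 331).
Check: 268² = 71824 ≡ 328 (mod 331). The two roots are 63 and 268.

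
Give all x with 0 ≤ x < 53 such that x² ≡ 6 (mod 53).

18, 35

53 ≡ 1 (mod 4), so we find a root by search.
Trying successive values, 18² = 324 ≡ 6 (mod 53). The other root is 53 − 18 = 35.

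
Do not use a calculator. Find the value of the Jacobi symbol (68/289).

Pull out 2^2: since 289 ≡ 1 (mod 8), (2/289) = +1, so (2/289)^2 = +1.
Reciprocity: 17 ≡ 1 and 289 ≡ 1 (mod 4), so (17/289) = +(289/17).
Reduce top mod 17: now compute (0/17).
Top reduces to 0: gcd > 1, so the symbol is 0.

0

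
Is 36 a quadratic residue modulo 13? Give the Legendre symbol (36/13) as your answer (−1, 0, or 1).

1

First reduce: 36 ≡ 10 (mod 13).
Pull out 2: since 13 ≡ 5 (mod 8), (2/13) = -1.
Reciprocity: 5 ≡ 1 and 13 ≡ 1 (mod 4), so (5/13) = +(13/5).
Reduce top mod 5: now compute (3/5).
Reciprocity: 3 ≡ 3 and 5 ≡ 1 (mod 4), so (3/5) = +(5/3).
Reduce top mod 3: now compute (2/3).
Pull out 2: since 3 ≡ 3 (mod 8), (2/3) = -1.
Reached (1/3) = 1. Collecting the sign flips along the way, the symbol is +1.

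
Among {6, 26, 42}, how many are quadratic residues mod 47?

(6/47) = +1 → QR.
(26/47) = -1 → non-residue.
(42/47) = +1 → QR.
Total quadratic residues among the 3: 2.

2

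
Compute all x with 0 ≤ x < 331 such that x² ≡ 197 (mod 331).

39, 292

Since 331 ≡ 3 (mod 4), a square root of 197 is 197^((331+1)/4) = 197^83 mod 331.
Repeated squaring: 197^2≡82, 197^4≡104, 197^8≡224, 197^16≡195, 197^32≡291, 197^64≡276 (mod 331).
197^83 = 197^(64+16+2+1) ≡ 39 (mod 331).
Check: 39² = 1521 ≡ 197 (mod 331). The two roots are 39 and 292.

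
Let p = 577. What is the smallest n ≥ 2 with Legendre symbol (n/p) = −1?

5

(2/577) = +1, so 2 is a residue.
(3/577) = +1, so 3 is a residue.
(4/577) = +1, so 4 is a residue.
(5/577) = −1, so 5 is the smallest positive non-residue mod 577.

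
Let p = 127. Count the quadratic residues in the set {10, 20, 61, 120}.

2

(10/127) = -1 → non-residue.
(20/127) = -1 → non-residue.
(61/127) = +1 → QR.
(120/127) = +1 → QR.
Total quadratic residues among the 4: 2.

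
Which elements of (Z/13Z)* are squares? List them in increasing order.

1, 3, 4, 9, 10, 12

Square k = 1,…,6 (k and 13−k give the same square):
1²=1, 2²=4, 3²=9, 4²≡3, 5²≡12, 6²≡10 (mod 13).
So the quadratic residues mod 13 are {1, 3, 4, 9, 10, 12}.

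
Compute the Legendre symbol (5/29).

Euler's criterion: (5/29) ≡ 5^14 (mod 29).
5^2 ≡ 25 (mod 29)
5^4 ≡ 16 (mod 29)
5^8 ≡ 24 (mod 29)
5^14 = 5^(8+4+2) ≡ 1 (mod 29).
Result is 1, so (5/29) = 1.

1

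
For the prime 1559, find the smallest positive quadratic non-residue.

(2/1559) = +1, so 2 is a residue.
(3/1559) = +1, so 3 is a residue.
(4/1559) = +1, so 4 is a residue.
(5/1559) = +1, so 5 is a residue.
(6/1559) = +1, so 6 is a residue.
(7/1559) = +1, so 7 is a residue.
(8/1559) = +1, so 8 is a residue.
(9/1559) = +1, so 9 is a residue.
(10/1559) = +1, so 10 is a residue.
(11/1559) = +1, so 11 is a residue.
(12/1559) = +1, so 12 is a residue.
(13/1559) = +1, so 13 is a residue.
(14/1559) = +1, so 14 is a residue.
(15/1559) = +1, so 15 is a residue.
(16/1559) = +1, so 16 is a residue.
(17/1559) = −1, so 17 is the smallest positive non-residue mod 1559.

17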